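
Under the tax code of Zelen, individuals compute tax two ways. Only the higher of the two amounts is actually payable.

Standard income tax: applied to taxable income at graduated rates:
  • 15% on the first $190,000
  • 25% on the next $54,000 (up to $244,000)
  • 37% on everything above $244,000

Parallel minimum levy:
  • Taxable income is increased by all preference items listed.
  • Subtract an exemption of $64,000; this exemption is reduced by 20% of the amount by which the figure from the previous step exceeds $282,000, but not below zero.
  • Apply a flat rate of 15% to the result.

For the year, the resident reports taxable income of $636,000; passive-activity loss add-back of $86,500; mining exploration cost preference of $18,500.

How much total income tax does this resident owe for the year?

Standard income tax:
  $190,000 × 15% = $28,500
  $54,000 × 25% = $13,500
  $392,000 × 37% = $145,040
  → $187,040

Parallel minimum levy:
  Adjusted income: $636,000 + $86,500 + $18,500 = $741,000
  Exemption: 20% × ($741,000 − $282,000) = $91,800 ≥ $64,000, so the exemption is fully phased out
  Base: $741,000 − $0 = $741,000
  $741,000 × 15% = $111,150

$187,040 > $111,150, so the standard income tax governs.

$187,040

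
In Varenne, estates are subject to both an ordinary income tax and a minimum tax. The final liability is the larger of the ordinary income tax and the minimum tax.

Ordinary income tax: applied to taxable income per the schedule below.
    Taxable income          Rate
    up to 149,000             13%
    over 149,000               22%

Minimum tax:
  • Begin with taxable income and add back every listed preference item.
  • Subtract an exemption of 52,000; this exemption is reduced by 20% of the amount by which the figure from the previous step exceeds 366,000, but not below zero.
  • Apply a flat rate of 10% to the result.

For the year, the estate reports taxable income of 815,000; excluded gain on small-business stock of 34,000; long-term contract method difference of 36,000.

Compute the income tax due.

165,890

Minimum tax:
  Adjusted income: 815,000 + 34,000 + 36,000 = 885,000
  Exemption: 20% × (885,000 − 366,000) = 103,800 ≥ 52,000, so the exemption is fully phased out
  Base: 885,000 − 0 = 885,000
  885,000 × 10% = 88,500

Ordinary income tax:
  149,000 × 13% = 19,370
  666,000 × 22% = 146,520
  → 165,890

165,890 > 88,500, so the ordinary income tax governs.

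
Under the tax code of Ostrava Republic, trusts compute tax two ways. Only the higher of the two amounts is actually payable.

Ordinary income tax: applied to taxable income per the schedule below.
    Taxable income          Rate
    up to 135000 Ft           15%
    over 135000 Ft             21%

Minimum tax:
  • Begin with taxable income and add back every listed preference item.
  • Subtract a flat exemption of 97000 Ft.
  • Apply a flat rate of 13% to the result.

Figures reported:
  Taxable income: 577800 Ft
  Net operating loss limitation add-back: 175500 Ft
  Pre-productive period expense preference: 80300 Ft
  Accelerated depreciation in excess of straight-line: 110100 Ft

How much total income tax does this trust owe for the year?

113238 Ft

Minimum tax:
  Adjusted income: 577800 Ft + 175500 Ft + 80300 Ft + 110100 Ft = 943700 Ft
  Less exemption 97000 Ft → base 846700 Ft
  846700 Ft × 13% = 110071 Ft

Ordinary income tax:
  135000 Ft × 15% = 20250 Ft
  442800 Ft × 21% = 92988 Ft
  → 113238 Ft

113238 Ft > 110071 Ft, so the ordinary income tax governs.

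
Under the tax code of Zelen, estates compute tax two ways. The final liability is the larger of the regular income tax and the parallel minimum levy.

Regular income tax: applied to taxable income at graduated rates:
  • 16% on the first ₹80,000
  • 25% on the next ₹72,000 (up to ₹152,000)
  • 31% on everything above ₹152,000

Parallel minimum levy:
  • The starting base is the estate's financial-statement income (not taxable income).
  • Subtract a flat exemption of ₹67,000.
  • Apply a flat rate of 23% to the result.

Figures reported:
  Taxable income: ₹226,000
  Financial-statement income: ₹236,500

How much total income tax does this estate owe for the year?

₹53,740

Parallel minimum levy:
  Base (financial-statement income): ₹236,500
  Less exemption ₹67,000 → base ₹169,500
  ₹169,500 × 23% = ₹38,985

Regular income tax:
  ₹80,000 × 16% = ₹12,800
  ₹72,000 × 25% = ₹18,000
  ₹74,000 × 31% = ₹22,940
  → ₹53,740

₹53,740 > ₹38,985, so the regular income tax governs.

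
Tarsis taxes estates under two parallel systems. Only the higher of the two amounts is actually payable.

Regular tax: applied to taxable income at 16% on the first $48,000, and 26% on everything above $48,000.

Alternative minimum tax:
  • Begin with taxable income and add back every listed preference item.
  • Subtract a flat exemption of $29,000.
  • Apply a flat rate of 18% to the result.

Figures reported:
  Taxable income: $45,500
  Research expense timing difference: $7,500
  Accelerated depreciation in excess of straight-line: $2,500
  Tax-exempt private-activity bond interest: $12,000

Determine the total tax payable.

Alternative minimum tax:
  Adjusted income: $45,500 + $7,500 + $2,500 + $12,000 = $67,500
  Less exemption $29,000 → base $38,500
  $38,500 × 18% = $6,930

Regular tax:
  $45,500 × 16% = $7,280

$7,280 > $6,930, so the regular tax governs.

$7,280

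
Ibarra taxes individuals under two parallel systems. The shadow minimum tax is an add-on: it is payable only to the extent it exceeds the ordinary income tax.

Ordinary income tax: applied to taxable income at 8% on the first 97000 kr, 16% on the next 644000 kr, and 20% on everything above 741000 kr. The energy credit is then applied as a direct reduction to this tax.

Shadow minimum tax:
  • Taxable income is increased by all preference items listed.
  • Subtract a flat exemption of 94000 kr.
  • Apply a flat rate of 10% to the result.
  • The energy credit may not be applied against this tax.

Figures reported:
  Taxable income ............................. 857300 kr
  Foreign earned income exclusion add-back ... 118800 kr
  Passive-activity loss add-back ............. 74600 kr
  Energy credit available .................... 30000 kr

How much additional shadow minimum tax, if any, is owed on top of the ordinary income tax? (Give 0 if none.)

0 kr

Shadow minimum tax:
  Adjusted income: 857300 kr + 118800 kr + 74600 kr = 1050700 kr
  Less exemption 94000 kr → base 956700 kr
  956700 kr × 10% = 95670 kr

Ordinary income tax:
  97000 kr × 8% = 7760 kr
  644000 kr × 16% = 103040 kr
  116300 kr × 20% = 23260 kr
  → 134060 kr
  Less energy credit 30000 kr → 104060 kr

95670 kr ≤ 104060 kr, so no add-on is due.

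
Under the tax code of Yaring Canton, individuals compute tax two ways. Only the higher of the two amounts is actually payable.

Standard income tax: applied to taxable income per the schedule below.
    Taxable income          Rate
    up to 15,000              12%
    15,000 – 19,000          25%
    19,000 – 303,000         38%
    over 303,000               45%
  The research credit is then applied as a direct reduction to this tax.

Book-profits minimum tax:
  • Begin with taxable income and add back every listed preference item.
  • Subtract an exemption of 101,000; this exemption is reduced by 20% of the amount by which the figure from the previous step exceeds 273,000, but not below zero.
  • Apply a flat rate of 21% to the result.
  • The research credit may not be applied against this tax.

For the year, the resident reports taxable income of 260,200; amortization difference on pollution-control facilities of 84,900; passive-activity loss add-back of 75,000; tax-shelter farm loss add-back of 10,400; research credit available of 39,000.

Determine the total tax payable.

Book-profits minimum tax:
  Adjusted income: 260,200 + 84,900 + 75,000 + 10,400 = 430,500
  Exemption: 101,000 − 20% × (430,500 − 273,000) = 101,000 − 31,500 = 69,500
  Base: 430,500 − 69,500 = 361,000
  361,000 × 21% = 75,810

Standard income tax:
  15,000 × 12% = 1,800
  4,000 × 25% = 1,000
  241,200 × 38% = 91,656
  → 94,456
  Less research credit 39,000 → 55,456

75,810 > 55,456, so the book-profits minimum tax is the binding amount.

75,810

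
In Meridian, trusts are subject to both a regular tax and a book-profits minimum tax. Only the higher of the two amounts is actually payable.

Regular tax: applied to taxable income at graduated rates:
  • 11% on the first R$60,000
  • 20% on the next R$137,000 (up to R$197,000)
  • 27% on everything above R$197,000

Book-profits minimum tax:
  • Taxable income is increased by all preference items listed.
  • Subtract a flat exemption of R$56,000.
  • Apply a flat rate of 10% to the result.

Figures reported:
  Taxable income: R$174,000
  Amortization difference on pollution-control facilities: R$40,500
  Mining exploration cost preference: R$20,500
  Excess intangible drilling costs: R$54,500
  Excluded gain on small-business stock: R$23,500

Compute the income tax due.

Regular tax:
  R$60,000 × 11% = R$6,600
  R$114,000 × 20% = R$22,800
  → R$29,400

Book-profits minimum tax:
  Adjusted income: R$174,000 + R$40,500 + R$20,500 + R$54,500 + R$23,500 = R$313,000
  Less exemption R$56,000 → base R$257,000
  R$257,000 × 10% = R$25,700

R$29,400 > R$25,700, so the regular tax governs.

R$29,400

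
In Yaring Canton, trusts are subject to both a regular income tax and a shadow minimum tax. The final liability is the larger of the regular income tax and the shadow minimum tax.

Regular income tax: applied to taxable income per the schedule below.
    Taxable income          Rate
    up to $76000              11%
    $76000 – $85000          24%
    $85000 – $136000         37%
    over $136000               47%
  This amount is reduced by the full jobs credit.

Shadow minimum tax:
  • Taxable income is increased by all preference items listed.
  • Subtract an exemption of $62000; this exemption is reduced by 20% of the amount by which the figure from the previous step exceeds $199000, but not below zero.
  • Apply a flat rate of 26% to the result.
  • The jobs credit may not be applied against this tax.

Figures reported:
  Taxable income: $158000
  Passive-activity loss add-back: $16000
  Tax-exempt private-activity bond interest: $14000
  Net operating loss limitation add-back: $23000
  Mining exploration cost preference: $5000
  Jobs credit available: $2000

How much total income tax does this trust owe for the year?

$40924

Shadow minimum tax:
  Adjusted income: $158000 + $16000 + $14000 + $23000 + $5000 = $216000
  Exemption: $62000 − 20% × ($216000 − $199000) = $62000 − $3400 = $58600
  Base: $216000 − $58600 = $157400
  $157400 × 26% = $40924

Regular income tax:
  $76000 × 11% = $8360
  $9000 × 24% = $2160
  $51000 × 37% = $18870
  $22000 × 47% = $10340
  → $39730
  Less jobs credit $2000 → $37730

$40924 > $37730, so the shadow minimum tax is the binding amount.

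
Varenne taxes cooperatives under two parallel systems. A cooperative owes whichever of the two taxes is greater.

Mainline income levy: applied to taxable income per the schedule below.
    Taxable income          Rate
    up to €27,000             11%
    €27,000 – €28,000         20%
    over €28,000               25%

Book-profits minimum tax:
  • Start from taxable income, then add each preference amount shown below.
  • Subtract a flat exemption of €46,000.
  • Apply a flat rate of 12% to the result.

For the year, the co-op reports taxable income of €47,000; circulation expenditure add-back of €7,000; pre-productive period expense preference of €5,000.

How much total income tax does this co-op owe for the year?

Mainline income levy:
  €27,000 × 11% = €2,970
  €1,000 × 20% = €200
  €19,000 × 25% = €4,750
  → €7,920

Book-profits minimum tax:
  Adjusted income: €47,000 + €7,000 + €5,000 = €59,000
  Less exemption €46,000 → base €13,000
  €13,000 × 12% = €1,560

€7,920 > €1,560, so the mainline income levy governs.

€7,920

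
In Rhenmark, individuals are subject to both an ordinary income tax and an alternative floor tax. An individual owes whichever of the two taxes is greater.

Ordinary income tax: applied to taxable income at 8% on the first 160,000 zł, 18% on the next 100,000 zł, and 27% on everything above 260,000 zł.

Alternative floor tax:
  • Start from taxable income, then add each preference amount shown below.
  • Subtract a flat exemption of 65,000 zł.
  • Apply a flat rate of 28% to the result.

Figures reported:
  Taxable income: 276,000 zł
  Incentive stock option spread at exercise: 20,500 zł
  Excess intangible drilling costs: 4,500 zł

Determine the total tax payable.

66,080 zł

Ordinary income tax:
  160,000 zł × 8% = 12,800 zł
  100,000 zł × 18% = 18,000 zł
  16,000 zł × 27% = 4,320 zł
  → 35,120 zł

Alternative floor tax:
  Adjusted income: 276,000 zł + 20,500 zł + 4,500 zł = 301,000 zł
  Less exemption 65,000 zł → base 236,000 zł
  236,000 zł × 28% = 66,080 zł

66,080 zł > 35,120 zł, so the alternative floor tax is the binding amount.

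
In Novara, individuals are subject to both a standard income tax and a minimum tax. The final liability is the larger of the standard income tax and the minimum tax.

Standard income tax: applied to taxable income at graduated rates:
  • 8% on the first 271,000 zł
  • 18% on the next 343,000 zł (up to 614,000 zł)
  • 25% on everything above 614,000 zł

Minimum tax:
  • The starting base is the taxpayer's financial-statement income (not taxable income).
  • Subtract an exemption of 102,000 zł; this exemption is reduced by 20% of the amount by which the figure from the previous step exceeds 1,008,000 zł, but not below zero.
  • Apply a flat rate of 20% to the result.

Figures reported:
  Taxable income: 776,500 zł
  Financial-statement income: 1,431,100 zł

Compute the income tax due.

282,744 zł

Minimum tax:
  Base (financial-statement income): 1,431,100 zł
  Exemption: 102,000 zł − 20% × (1,431,100 zł − 1,008,000 zł) = 102,000 zł − 84,620 zł = 17,380 zł
  Base: 1,431,100 zł − 17,380 zł = 1,413,720 zł
  1,413,720 zł × 20% = 282,744 zł

Standard income tax:
  271,000 zł × 8% = 21,680 zł
  343,000 zł × 18% = 61,740 zł
  162,500 zł × 25% = 40,625 zł
  → 124,045 zł

282,744 zł > 124,045 zł, so the minimum tax is the binding amount.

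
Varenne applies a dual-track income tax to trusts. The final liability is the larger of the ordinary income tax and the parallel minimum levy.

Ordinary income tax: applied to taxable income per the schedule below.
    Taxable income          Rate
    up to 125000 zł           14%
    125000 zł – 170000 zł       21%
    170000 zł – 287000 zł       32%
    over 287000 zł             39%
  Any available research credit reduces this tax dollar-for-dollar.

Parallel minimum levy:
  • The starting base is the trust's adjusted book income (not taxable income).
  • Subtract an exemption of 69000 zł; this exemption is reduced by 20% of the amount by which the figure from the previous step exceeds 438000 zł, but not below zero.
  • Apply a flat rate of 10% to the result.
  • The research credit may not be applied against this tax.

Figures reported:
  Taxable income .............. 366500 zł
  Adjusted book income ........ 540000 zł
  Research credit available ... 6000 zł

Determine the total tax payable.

89395 zł

Parallel minimum levy:
  Base (adjusted book income): 540000 zł
  Exemption: 69000 zł − 20% × (540000 zł − 438000 zł) = 69000 zł − 20400 zł = 48600 zł
  Base: 540000 zł − 48600 zł = 491400 zł
  491400 zł × 10% = 49140 zł

Ordinary income tax:
  125000 zł × 14% = 17500 zł
  45000 zł × 21% = 9450 zł
  117000 zł × 32% = 37440 zł
  79500 zł × 39% = 31005 zł
  → 95395 zł
  Less research credit 6000 zł → 89395 zł

89395 zł > 49140 zł, so the ordinary income tax governs.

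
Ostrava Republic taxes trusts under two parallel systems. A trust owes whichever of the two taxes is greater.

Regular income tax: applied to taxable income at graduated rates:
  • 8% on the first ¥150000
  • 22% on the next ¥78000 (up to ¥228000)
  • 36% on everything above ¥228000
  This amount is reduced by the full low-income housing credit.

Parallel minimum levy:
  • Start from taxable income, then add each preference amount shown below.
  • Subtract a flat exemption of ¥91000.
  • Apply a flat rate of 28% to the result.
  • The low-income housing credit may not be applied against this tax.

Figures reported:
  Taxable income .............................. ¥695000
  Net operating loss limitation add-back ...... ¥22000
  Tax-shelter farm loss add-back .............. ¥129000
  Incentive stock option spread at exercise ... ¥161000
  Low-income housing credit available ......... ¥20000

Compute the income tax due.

Parallel minimum levy:
  Adjusted income: ¥695000 + ¥22000 + ¥129000 + ¥161000 = ¥1007000
  Less exemption ¥91000 → base ¥916000
  ¥916000 × 28% = ¥256480

Regular income tax:
  ¥150000 × 8% = ¥12000
  ¥78000 × 22% = ¥17160
  ¥467000 × 36% = ¥168120
  → ¥197280
  Less low-income housing credit ¥20000 → ¥177280

¥256480 > ¥177280, so the parallel minimum levy is the binding amount.

¥256480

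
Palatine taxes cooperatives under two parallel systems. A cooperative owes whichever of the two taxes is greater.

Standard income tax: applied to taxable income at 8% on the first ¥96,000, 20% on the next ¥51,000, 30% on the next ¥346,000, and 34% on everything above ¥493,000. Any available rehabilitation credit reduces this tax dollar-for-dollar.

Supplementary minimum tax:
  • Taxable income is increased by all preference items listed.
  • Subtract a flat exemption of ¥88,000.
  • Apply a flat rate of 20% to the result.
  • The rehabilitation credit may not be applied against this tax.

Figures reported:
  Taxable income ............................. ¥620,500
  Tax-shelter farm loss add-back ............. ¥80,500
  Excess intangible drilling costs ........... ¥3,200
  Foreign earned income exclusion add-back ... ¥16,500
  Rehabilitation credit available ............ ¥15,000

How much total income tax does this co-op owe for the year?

¥150,030

Standard income tax:
  ¥96,000 × 8% = ¥7,680
  ¥51,000 × 20% = ¥10,200
  ¥346,000 × 30% = ¥103,800
  ¥127,500 × 34% = ¥43,350
  → ¥165,030
  Less rehabilitation credit ¥15,000 → ¥150,030

Supplementary minimum tax:
  Adjusted income: ¥620,500 + ¥80,500 + ¥3,200 + ¥16,500 = ¥720,700
  Less exemption ¥88,000 → base ¥632,700
  ¥632,700 × 20% = ¥126,540

¥150,030 > ¥126,540, so the standard income tax governs.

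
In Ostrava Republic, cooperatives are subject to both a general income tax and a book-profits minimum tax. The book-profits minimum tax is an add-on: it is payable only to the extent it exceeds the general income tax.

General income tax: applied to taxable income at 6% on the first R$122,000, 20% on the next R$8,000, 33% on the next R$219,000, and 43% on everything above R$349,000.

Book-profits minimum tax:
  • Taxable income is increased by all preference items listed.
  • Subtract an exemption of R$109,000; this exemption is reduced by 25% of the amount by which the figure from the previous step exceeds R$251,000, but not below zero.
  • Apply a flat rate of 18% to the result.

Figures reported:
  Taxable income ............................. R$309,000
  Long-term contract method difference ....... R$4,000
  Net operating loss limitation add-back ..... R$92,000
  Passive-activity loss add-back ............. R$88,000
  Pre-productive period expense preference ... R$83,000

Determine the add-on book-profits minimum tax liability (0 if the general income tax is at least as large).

Book-profits minimum tax:
  Adjusted income: R$309,000 + R$4,000 + R$92,000 + R$88,000 + R$83,000 = R$576,000
  Exemption: R$109,000 − 25% × (R$576,000 − R$251,000) = R$109,000 − R$81,250 = R$27,750
  Base: R$576,000 − R$27,750 = R$548,250
  R$548,250 × 18% = R$98,685

General income tax:
  R$122,000 × 6% = R$7,320
  R$8,000 × 20% = R$1,600
  R$179,000 × 33% = R$59,070
  → R$67,990

Excess of book-profits minimum tax over general income tax: R$98,685 − R$67,990 = R$30,695.

R$30,695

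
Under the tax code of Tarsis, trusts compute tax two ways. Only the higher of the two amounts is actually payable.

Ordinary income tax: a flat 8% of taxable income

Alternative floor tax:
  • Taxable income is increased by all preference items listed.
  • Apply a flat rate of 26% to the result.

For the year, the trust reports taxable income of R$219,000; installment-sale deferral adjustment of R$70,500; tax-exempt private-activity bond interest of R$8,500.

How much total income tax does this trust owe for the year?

Ordinary income tax:
  R$219,000 × 8% = R$17,520

Alternative floor tax:
  Adjusted income: R$219,000 + R$70,500 + R$8,500 = R$298,000
  R$298,000 × 26% = R$77,480

R$77,480 > R$17,520, so the alternative floor tax is the binding amount.

R$77,480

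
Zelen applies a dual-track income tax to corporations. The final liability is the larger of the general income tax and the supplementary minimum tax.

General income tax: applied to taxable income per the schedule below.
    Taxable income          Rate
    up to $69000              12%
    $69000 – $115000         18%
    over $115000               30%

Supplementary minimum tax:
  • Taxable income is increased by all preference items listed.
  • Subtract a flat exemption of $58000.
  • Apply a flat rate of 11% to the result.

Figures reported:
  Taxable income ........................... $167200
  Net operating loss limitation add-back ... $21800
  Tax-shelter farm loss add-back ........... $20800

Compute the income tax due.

Supplementary minimum tax:
  Adjusted income: $167200 + $21800 + $20800 = $209800
  Less exemption $58000 → base $151800
  $151800 × 11% = $16698

General income tax:
  $69000 × 12% = $8280
  $46000 × 18% = $8280
  $52200 × 30% = $15660
  → $32220

$32220 > $16698, so the general income tax governs.

$32220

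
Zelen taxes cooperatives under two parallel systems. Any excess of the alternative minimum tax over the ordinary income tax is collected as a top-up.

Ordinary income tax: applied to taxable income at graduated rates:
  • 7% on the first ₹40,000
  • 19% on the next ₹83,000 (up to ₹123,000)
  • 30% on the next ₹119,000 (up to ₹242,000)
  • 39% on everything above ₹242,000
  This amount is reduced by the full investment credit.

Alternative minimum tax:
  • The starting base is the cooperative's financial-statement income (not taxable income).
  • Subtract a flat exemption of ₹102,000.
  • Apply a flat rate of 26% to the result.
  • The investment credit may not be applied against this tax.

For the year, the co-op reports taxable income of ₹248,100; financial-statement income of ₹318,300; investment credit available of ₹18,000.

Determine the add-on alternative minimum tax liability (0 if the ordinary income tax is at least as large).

Ordinary income tax:
  ₹40,000 × 7% = ₹2,800
  ₹83,000 × 19% = ₹15,770
  ₹119,000 × 30% = ₹35,700
  ₹6,100 × 39% = ₹2,379
  → ₹56,649
  Less investment credit ₹18,000 → ₹38,649

Alternative minimum tax:
  Base (financial-statement income): ₹318,300
  Less exemption ₹102,000 → base ₹216,300
  ₹216,300 × 26% = ₹56,238

Excess of alternative minimum tax over ordinary income tax: ₹56,238 − ₹38,649 = ₹17,589.

₹17,589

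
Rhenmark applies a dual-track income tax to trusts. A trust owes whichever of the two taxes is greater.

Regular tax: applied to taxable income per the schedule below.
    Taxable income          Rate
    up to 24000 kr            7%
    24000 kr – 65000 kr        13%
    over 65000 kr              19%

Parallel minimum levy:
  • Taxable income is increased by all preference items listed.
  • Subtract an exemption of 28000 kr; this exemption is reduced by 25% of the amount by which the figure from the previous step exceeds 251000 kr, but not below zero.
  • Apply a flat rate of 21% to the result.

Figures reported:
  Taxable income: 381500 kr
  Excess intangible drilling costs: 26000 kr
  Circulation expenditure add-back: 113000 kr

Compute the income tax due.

109305 kr

Parallel minimum levy:
  Adjusted income: 381500 kr + 26000 kr + 113000 kr = 520500 kr
  Exemption: 25% × (520500 kr − 251000 kr) = 67375 kr ≥ 28000 kr, so the exemption is fully phased out
  Base: 520500 kr − 0 kr = 520500 kr
  520500 kr × 21% = 109305 kr

Regular tax:
  24000 kr × 7% = 1680 kr
  41000 kr × 13% = 5330 kr
  316500 kr × 19% = 60135 kr
  → 67145 kr

109305 kr > 67145 kr, so the parallel minimum levy is the binding amount.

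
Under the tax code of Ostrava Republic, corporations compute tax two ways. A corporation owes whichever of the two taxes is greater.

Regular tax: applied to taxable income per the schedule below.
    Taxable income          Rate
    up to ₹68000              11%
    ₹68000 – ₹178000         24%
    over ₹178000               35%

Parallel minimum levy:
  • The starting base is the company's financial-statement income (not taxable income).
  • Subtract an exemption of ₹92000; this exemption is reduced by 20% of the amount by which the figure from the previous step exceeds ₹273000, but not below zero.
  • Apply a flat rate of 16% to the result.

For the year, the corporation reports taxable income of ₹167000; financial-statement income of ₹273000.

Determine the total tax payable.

Regular tax:
  ₹68000 × 11% = ₹7480
  ₹99000 × 24% = ₹23760
  → ₹31240

Parallel minimum levy:
  Base (financial-statement income): ₹273000
  Exemption: ₹273000 ≤ ₹273000, so full ₹92000 applies
  Base: ₹273000 − ₹92000 = ₹181000
  ₹181000 × 16% = ₹28960

₹31240 > ₹28960, so the regular tax governs.

₹31240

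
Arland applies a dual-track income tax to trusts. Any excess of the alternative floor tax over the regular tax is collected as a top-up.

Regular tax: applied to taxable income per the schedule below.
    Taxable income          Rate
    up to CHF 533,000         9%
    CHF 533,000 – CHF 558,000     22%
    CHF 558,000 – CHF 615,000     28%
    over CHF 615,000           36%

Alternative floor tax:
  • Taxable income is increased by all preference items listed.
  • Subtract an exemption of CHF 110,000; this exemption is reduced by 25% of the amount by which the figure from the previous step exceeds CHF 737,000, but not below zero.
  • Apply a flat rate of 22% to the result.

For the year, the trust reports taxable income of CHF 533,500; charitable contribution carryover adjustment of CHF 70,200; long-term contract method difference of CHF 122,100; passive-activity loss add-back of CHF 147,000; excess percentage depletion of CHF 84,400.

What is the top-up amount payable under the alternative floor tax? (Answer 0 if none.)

CHF 150,415

Regular tax:
  CHF 533,000 × 9% = CHF 47,970
  CHF 500 × 22% = CHF 110
  → CHF 48,080

Alternative floor tax:
  Adjusted income: CHF 533,500 + CHF 70,200 + CHF 122,100 + CHF 147,000 + CHF 84,400 = CHF 957,200
  Exemption: CHF 110,000 − 25% × (CHF 957,200 − CHF 737,000) = CHF 110,000 − CHF 55,050 = CHF 54,950
  Base: CHF 957,200 − CHF 54,950 = CHF 902,250
  CHF 902,250 × 22% = CHF 198,495

Excess of alternative floor tax over regular tax: CHF 198,495 − CHF 48,080 = CHF 150,415.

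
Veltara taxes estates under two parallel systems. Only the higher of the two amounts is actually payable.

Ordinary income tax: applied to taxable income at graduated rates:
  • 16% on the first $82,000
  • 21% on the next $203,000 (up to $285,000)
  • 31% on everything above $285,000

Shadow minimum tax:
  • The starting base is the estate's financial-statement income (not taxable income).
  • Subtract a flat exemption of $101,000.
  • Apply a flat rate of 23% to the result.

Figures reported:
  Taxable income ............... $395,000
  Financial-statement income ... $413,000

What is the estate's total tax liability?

Ordinary income tax:
  $82,000 × 16% = $13,120
  $203,000 × 21% = $42,630
  $110,000 × 31% = $34,100
  → $89,850

Shadow minimum tax:
  Base (financial-statement income): $413,000
  Less exemption $101,000 → base $312,000
  $312,000 × 23% = $71,760

$89,850 > $71,760, so the ordinary income tax governs.

$89,850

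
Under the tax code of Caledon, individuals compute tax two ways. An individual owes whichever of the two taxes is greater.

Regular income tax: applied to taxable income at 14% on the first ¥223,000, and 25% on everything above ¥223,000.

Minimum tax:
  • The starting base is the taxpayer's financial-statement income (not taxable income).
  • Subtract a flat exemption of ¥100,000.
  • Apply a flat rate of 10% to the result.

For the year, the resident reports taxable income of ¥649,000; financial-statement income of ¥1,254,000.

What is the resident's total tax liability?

Regular income tax:
  ¥223,000 × 14% = ¥31,220
  ¥426,000 × 25% = ¥106,500
  → ¥137,720

Minimum tax:
  Base (financial-statement income): ¥1,254,000
  Less exemption ¥100,000 → base ¥1,154,000
  ¥1,154,000 × 10% = ¥115,400

¥137,720 > ¥115,400, so the regular income tax governs.

¥137,720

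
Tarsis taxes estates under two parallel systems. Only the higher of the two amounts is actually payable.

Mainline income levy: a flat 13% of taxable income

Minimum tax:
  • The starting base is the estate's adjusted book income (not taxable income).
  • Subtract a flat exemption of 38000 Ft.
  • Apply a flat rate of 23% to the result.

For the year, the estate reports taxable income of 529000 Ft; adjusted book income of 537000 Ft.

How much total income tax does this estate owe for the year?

114770 Ft

Mainline income levy:
  529000 Ft × 13% = 68770 Ft

Minimum tax:
  Base (adjusted book income): 537000 Ft
  Less exemption 38000 Ft → base 499000 Ft
  499000 Ft × 23% = 114770 Ft

114770 Ft > 68770 Ft, so the minimum tax is the binding amount.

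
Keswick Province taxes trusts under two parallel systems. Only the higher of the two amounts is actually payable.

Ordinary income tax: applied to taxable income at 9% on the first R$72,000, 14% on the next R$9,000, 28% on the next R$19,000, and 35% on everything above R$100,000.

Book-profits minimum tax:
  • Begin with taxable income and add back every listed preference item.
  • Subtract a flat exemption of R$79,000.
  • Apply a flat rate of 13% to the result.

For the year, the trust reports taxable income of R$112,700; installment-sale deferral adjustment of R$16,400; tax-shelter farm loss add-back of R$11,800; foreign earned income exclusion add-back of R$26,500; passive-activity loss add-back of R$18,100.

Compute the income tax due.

R$17,505

Book-profits minimum tax:
  Adjusted income: R$112,700 + R$16,400 + R$11,800 + R$26,500 + R$18,100 = R$185,500
  Less exemption R$79,000 → base R$106,500
  R$106,500 × 13% = R$13,845

Ordinary income tax:
  R$72,000 × 9% = R$6,480
  R$9,000 × 14% = R$1,260
  R$19,000 × 28% = R$5,320
  R$12,700 × 35% = R$4,445
  → R$17,505

R$17,505 > R$13,845, so the ordinary income tax governs.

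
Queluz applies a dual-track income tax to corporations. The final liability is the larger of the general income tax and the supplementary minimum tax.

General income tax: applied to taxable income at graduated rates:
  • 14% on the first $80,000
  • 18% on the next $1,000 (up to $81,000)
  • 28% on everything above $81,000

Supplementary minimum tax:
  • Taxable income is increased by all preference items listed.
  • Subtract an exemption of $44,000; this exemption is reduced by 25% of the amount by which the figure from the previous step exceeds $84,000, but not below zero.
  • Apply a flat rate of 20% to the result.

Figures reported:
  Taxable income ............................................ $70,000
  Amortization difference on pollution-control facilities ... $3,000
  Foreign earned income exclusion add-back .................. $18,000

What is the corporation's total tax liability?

$9,800

General income tax:
  $70,000 × 14% = $9,800

Supplementary minimum tax:
  Adjusted income: $70,000 + $3,000 + $18,000 = $91,000
  Exemption: $44,000 − 25% × ($91,000 − $84,000) = $44,000 − $1,750 = $42,250
  Base: $91,000 − $42,250 = $48,750
  $48,750 × 20% = $9,750

$9,800 > $9,750, so the general income tax governs.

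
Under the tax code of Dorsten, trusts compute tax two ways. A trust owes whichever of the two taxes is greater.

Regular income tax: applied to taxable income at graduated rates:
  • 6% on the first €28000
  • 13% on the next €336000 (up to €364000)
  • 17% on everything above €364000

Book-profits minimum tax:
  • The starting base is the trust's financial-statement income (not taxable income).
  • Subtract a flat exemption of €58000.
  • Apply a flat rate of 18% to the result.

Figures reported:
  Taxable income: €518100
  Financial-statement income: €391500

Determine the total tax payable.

Regular income tax:
  €28000 × 6% = €1680
  €336000 × 13% = €43680
  €154100 × 17% = €26197
  → €71557

Book-profits minimum tax:
  Base (financial-statement income): €391500
  Less exemption €58000 → base €333500
  €333500 × 18% = €60030

€71557 > €60030, so the regular income tax governs.

€71557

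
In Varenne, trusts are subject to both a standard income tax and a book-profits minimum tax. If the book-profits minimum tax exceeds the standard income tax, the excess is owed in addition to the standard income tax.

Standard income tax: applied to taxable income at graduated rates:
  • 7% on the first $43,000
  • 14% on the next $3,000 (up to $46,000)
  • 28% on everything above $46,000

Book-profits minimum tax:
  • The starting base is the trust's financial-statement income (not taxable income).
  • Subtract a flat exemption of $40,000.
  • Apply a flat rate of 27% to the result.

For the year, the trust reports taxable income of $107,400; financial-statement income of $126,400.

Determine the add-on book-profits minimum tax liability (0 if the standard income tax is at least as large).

$2,706

Standard income tax:
  $43,000 × 7% = $3,010
  $3,000 × 14% = $420
  $61,400 × 28% = $17,192
  → $20,622

Book-profits minimum tax:
  Base (financial-statement income): $126,400
  Less exemption $40,000 → base $86,400
  $86,400 × 27% = $23,328

Excess of book-profits minimum tax over standard income tax: $23,328 − $20,622 = $2,706.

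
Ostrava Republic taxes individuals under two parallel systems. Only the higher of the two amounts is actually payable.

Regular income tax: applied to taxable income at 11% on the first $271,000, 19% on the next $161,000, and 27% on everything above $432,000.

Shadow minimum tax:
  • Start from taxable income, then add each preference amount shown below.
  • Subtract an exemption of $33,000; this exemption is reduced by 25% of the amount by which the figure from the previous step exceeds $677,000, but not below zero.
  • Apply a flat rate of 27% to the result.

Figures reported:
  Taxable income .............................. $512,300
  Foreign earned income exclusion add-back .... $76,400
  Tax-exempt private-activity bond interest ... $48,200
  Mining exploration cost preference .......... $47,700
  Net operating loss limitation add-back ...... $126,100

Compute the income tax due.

Shadow minimum tax:
  Adjusted income: $512,300 + $76,400 + $48,200 + $47,700 + $126,100 = $810,700
  Exemption: 25% × ($810,700 − $677,000) = $33,425 ≥ $33,000, so the exemption is fully phased out
  Base: $810,700 − $0 = $810,700
  $810,700 × 27% = $218,889

Regular income tax:
  $271,000 × 11% = $29,810
  $161,000 × 19% = $30,590
  $80,300 × 27% = $21,681
  → $82,081

$218,889 > $82,081, so the shadow minimum tax is the binding amount.

$218,889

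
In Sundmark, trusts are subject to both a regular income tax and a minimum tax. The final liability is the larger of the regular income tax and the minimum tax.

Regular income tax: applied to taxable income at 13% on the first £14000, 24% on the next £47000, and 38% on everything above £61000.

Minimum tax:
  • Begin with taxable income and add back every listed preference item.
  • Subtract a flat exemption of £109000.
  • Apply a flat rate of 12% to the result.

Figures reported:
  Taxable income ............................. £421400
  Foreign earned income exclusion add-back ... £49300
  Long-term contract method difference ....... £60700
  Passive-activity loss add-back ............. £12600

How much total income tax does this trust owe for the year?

£150052

Regular income tax:
  £14000 × 13% = £1820
  £47000 × 24% = £11280
  £360400 × 38% = £136952
  → £150052

Minimum tax:
  Adjusted income: £421400 + £49300 + £60700 + £12600 = £544000
  Less exemption £109000 → base £435000
  £435000 × 12% = £52200

£150052 > £52200, so the regular income tax governs.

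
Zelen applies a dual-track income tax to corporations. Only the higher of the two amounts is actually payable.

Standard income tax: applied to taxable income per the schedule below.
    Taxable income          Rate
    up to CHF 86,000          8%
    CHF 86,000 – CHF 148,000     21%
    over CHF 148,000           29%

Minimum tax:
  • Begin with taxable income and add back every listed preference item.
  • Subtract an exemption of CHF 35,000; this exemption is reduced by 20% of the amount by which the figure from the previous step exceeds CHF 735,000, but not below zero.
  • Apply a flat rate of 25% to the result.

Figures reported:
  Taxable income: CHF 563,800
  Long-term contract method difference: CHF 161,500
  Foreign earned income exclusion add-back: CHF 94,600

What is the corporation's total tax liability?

CHF 200,470

Minimum tax:
  Adjusted income: CHF 563,800 + CHF 161,500 + CHF 94,600 = CHF 819,900
  Exemption: CHF 35,000 − 20% × (CHF 819,900 − CHF 735,000) = CHF 35,000 − CHF 16,980 = CHF 18,020
  Base: CHF 819,900 − CHF 18,020 = CHF 801,880
  CHF 801,880 × 25% = CHF 200,470

Standard income tax:
  CHF 86,000 × 8% = CHF 6,880
  CHF 62,000 × 21% = CHF 13,020
  CHF 415,800 × 29% = CHF 120,582
  → CHF 140,482

CHF 200,470 > CHF 140,482, so the minimum tax is the binding amount.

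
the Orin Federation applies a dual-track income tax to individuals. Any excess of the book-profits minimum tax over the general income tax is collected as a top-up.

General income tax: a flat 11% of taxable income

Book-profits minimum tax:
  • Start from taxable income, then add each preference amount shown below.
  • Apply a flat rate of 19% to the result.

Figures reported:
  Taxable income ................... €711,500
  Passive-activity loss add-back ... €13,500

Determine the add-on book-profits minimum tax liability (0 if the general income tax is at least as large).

General income tax:
  €711,500 × 11% = €78,265

Book-profits minimum tax:
  Adjusted income: €711,500 + €13,500 = €725,000
  €725,000 × 19% = €137,750

Excess of book-profits minimum tax over general income tax: €137,750 − €78,265 = €59,485.

€59,485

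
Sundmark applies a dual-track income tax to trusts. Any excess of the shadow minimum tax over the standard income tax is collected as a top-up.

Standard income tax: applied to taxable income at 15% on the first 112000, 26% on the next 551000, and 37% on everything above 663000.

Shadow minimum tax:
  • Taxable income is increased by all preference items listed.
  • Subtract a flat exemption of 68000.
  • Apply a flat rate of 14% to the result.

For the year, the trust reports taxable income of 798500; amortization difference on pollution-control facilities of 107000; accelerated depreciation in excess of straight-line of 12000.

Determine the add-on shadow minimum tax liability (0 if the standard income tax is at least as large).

Shadow minimum tax:
  Adjusted income: 798500 + 107000 + 12000 = 917500
  Less exemption 68000 → base 849500
  849500 × 14% = 118930

Standard income tax:
  112000 × 15% = 16800
  551000 × 26% = 143260
  135500 × 37% = 50135
  → 210195

118930 ≤ 210195, so no add-on is due.

0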